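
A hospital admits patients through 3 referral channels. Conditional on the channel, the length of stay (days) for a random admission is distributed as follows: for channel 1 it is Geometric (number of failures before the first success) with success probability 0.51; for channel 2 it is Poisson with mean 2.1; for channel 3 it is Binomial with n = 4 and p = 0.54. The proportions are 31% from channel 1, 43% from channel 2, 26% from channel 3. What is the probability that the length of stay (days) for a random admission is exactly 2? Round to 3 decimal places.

Conditional on each channel, P(X = 2): 1: 0.122451; 2: 0.270016; 3: 0.370215.
By total probability, P(X = 2) = 0.31·0.122451 + 0.43·0.270016 + 0.26·0.370215 = 0.250323.

0.250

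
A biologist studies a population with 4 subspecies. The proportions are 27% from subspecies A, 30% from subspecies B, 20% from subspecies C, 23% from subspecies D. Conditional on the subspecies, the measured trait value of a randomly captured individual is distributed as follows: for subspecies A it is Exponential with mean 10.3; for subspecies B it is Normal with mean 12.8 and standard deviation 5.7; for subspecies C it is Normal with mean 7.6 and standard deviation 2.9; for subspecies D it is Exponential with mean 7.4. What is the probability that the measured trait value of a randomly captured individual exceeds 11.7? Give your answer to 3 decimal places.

0.323

Conditional on each subspecies, P(X > 11.7): A: 0.321126; B: 0.576514; C: 0.0787113; D: 0.205753.
By total probability, P(X > 11.7) = 0.27·0.321126 + 0.3·0.576514 + 0.2·0.0787113 + 0.23·0.205753 = 0.322723.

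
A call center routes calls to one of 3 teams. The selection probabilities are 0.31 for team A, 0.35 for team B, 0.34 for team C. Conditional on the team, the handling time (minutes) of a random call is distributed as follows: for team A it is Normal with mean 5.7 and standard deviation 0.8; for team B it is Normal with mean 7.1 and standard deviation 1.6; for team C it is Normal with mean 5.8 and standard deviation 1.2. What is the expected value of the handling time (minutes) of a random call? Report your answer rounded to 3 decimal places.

Component means — A: 5.7; B: 7.1; C: 5.8.
E[X] = 0.31·5.7 + 0.35·7.1 + 0.34·5.8 = 6.224.

6.224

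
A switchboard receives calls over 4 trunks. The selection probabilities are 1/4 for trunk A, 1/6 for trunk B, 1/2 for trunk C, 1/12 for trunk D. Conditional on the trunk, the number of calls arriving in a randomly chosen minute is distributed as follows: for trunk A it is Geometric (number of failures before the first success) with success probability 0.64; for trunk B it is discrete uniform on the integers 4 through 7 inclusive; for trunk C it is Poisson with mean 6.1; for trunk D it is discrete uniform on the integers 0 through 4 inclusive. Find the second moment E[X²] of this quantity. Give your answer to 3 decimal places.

For each component E[X²] = Var + (mean)², giving A: 1.19531; B: 31.5; C: 43.31; D: 6.
Overall E[X²] = 0.25·1.19531 + 0.166667·31.5 + 0.5·43.31 + 0.0833333·6 = 27.7038.

27.704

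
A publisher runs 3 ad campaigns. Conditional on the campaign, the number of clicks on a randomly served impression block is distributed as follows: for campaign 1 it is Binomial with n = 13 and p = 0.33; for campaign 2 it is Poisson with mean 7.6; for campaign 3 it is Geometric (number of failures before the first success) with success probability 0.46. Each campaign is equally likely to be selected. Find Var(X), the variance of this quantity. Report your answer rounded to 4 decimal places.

11.2266

Per component, 1: μ=4.29, E[X²]=21.2784; 2: μ=7.6, E[X²]=65.36; 3: μ=1.17391, E[X²]=3.93006.
E[X] = 0.333333·4.29 + 0.333333·7.6 + 0.333333·1.17391 = 4.35464.
E[X²] = 0.333333·21.2784 + 0.333333·65.36 + 0.333333·3.93006 = 30.1895.
Var(X) = E[X²] − (E[X])² = 30.1895 − 18.9629 = 11.2266.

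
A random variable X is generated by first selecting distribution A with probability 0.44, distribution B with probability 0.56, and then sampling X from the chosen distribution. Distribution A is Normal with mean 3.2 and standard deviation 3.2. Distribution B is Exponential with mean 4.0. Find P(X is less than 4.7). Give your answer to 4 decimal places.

0.6864

Conditional on each component, P(X < 4.7): A: 0.680376; B: 0.691181.
By total probability, P(X < 4.7) = 0.44·0.680376 + 0.56·0.691181 = 0.686427.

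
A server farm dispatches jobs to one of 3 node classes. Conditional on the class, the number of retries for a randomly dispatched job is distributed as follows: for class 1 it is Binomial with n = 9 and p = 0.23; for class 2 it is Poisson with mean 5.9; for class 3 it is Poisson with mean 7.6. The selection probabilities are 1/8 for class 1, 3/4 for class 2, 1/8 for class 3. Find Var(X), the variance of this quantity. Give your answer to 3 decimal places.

Per component, 1: μ=2.07, E[X²]=5.8788; 2: μ=5.9, E[X²]=40.71; 3: μ=7.6, E[X²]=65.36.
E[X] = 0.125·2.07 + 0.75·5.9 + 0.125·7.6 = 5.63375.
E[X²] = 0.125·5.8788 + 0.75·40.71 + 0.125·65.36 = 39.4374.
Var(X) = E[X²] − (E[X])² = 39.4374 − 31.7391 = 7.69821.

7.698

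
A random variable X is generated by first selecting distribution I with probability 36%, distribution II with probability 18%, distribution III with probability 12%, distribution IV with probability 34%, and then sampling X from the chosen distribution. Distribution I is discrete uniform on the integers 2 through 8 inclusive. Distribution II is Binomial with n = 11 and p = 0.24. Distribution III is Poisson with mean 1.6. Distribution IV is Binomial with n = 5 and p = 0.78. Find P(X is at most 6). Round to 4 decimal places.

Conditional on each component, P(X ≤ 6): I: 0.714286; II: 0.994064; III: 0.998664; IV: 1.
By total probability, P(X ≤ 6) = 0.36·0.714286 + 0.18·0.994064 + 0.12·0.998664 + 0.34·1 = 0.895914.

0.8959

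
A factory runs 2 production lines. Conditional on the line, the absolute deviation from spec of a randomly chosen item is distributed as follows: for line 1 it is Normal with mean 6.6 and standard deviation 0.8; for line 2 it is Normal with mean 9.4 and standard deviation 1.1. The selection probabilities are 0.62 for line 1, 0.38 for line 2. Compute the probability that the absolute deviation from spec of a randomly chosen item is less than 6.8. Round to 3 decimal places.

Conditional on each line, P(X < 6.8): 1: 0.598706; 2: 0.00904828.
By total probability, P(X < 6.8) = 0.62·0.598706 + 0.38·0.00904828 = 0.374636.

0.375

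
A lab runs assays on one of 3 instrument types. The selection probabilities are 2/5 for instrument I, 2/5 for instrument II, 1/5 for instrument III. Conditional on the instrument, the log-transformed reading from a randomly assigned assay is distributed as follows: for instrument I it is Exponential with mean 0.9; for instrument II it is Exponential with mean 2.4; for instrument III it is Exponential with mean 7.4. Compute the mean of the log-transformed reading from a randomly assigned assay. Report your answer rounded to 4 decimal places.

2.8000

Component means — I: 0.9; II: 2.4; III: 7.4.
E[X] = 0.4·0.9 + 0.4·2.4 + 0.2·7.4 = 2.8.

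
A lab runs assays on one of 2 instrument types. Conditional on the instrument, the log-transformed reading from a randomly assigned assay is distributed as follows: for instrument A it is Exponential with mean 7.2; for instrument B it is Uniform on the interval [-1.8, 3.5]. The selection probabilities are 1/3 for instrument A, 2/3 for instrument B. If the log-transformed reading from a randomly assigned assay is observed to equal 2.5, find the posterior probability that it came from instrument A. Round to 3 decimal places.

Likelihoods f(2.5 | ·): A: 0.0981456; B: 0.188679.
Posterior ∝ prior × likelihood. Numerator for A: 0.333333·0.0981456 = 0.0327152.
Normalizing constant: 0.333333·0.0981456 + 0.666667·0.188679 = 0.158501.
P(A | observation) = 0.0327152 / 0.158501 = 0.206403.

0.206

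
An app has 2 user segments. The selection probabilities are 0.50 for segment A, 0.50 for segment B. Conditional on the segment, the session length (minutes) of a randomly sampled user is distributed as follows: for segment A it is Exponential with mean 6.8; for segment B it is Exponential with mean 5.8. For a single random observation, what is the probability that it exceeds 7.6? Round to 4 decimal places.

0.2984

Conditional on each segment, P(X > 7.6): A: 0.327048; B: 0.269727.
By total probability, P(X > 7.6) = 0.5·0.327048 + 0.5·0.269727 = 0.298388.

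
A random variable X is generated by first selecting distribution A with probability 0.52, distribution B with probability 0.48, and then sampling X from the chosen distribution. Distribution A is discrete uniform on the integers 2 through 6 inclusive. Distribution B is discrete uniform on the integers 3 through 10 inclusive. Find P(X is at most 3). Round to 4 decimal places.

0.2680

Conditional on each component, P(X ≤ 3): A: 0.4; B: 0.125.
By total probability, P(X ≤ 3) = 0.52·0.4 + 0.48·0.125 = 0.268.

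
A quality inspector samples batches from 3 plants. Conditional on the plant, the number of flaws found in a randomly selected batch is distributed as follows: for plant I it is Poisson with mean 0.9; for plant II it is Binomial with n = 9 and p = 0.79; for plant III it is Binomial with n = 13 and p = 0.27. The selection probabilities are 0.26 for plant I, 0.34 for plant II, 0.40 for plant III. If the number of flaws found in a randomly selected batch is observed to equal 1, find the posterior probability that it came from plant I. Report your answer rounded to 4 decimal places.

Likelihoods P(X=1 | ·): I: 0.365913; II: 2.68921e-05; III: 0.0803862.
Posterior ∝ prior × likelihood. Numerator for I: 0.26·0.365913 = 0.0951373.
Normalizing constant: 0.26·0.365913 + 0.34·2.68921e-05 + 0.4·0.0803862 = 0.127301.
P(I | observation) = 0.0951373 / 0.127301 = 0.747342.

0.7473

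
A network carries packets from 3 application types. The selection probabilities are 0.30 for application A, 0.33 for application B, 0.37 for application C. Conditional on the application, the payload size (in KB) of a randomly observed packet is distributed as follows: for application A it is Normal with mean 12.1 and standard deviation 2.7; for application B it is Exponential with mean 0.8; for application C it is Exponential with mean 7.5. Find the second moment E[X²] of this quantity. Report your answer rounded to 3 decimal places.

88.157

For each component E[X²] = Var + (mean)², giving A: 153.7; B: 1.28; C: 112.5.
Overall E[X²] = 0.3·153.7 + 0.33·1.28 + 0.37·112.5 = 88.1574.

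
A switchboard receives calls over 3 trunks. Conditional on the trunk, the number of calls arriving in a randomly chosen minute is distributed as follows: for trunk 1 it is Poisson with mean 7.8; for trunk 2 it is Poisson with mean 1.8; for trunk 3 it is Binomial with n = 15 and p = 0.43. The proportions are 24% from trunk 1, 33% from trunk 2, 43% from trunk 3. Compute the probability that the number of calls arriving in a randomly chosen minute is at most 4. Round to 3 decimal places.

Conditional on each trunk, P(X ≤ 4): 1: 0.11167; 2: 0.963593; 3: 0.154552.
By total probability, P(X ≤ 4) = 0.24·0.11167 + 0.33·0.963593 + 0.43·0.154552 = 0.411244.

0.411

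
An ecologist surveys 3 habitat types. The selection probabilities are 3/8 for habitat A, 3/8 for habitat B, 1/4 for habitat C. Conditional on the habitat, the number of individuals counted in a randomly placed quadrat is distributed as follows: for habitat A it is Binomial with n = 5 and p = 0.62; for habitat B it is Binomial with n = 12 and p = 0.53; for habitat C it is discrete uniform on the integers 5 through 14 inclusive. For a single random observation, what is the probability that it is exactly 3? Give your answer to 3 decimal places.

Conditional on each habitat, P(X = 3): A: 0.344146; B: 0.0366548; C: 0.
By total probability, P(X = 3) = 0.375·0.344146 + 0.375·0.0366548 + 0.25·0 = 0.1428.

0.143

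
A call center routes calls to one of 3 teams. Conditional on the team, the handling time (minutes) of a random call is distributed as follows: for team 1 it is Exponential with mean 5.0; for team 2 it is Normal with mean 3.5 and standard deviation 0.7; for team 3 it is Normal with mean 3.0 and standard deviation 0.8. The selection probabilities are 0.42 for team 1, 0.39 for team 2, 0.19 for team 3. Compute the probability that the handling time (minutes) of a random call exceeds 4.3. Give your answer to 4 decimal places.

Conditional on each team, P(X > 4.3): 1: 0.423162; 2: 0.126549; 3: 0.0520813.
By total probability, P(X > 4.3) = 0.42·0.423162 + 0.39·0.126549 + 0.19·0.0520813 = 0.236978.

0.2370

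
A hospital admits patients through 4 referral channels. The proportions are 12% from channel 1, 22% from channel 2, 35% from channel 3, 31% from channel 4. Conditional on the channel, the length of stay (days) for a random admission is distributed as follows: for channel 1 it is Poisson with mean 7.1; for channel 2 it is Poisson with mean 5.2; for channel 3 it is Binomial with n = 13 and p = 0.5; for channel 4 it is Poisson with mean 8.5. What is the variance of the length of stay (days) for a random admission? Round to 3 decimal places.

7.259

Per component, 1: μ=7.1, E[X²]=57.51; 2: μ=5.2, E[X²]=32.24; 3: μ=6.5, E[X²]=45.5; 4: μ=8.5, E[X²]=80.75.
E[X] = 0.12·7.1 + 0.22·5.2 + 0.35·6.5 + 0.31·8.5 = 6.906.
E[X²] = 0.12·57.51 + 0.22·32.24 + 0.35·45.5 + 0.31·80.75 = 54.9515.
Var(X) = E[X²] − (E[X])² = 54.9515 − 47.6928 = 7.25866.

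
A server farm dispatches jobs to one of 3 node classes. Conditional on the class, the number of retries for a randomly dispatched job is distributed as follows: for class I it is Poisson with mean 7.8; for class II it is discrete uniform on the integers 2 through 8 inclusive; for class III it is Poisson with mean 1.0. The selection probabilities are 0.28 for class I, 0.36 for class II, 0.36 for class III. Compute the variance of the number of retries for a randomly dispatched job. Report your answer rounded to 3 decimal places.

11.509

Per component, I: μ=7.8, E[X²]=68.64; II: μ=5, E[X²]=29; III: μ=1, E[X²]=2.
E[X] = 0.28·7.8 + 0.36·5 + 0.36·1 = 4.344.
E[X²] = 0.28·68.64 + 0.36·29 + 0.36·2 = 30.3792.
Var(X) = E[X²] − (E[X])² = 30.3792 − 18.8703 = 11.5089.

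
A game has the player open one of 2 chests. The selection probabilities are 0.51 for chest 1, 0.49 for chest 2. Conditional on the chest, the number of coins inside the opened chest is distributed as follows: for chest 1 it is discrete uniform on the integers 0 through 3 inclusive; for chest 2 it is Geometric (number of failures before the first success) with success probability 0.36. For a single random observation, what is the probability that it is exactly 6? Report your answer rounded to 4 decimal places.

Conditional on each chest, P(X = 6): 1: 0; 2: 0.024739.
By total probability, P(X = 6) = 0.51·0 + 0.49·0.024739 = 0.0121221.

0.0121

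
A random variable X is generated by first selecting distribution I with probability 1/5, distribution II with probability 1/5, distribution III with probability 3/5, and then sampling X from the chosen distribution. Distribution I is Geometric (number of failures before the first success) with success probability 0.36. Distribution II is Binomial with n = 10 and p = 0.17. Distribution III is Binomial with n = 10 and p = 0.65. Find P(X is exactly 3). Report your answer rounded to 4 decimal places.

Conditional on each component, P(X = 3): I: 0.0943718; II: 0.159983; III: 0.021203.
By total probability, P(X = 3) = 0.2·0.0943718 + 0.2·0.159983 + 0.6·0.021203 = 0.0635928.

0.0636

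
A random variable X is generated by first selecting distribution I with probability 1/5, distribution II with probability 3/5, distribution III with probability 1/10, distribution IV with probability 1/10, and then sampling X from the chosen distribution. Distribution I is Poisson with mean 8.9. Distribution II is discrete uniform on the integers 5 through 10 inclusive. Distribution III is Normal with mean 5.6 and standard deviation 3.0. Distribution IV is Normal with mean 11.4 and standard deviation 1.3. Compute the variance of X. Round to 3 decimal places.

6.643

Per component, I: μ=8.9, E[X²]=88.11; II: μ=7.5, E[X²]=59.1667; III: μ=5.6, E[X²]=40.36; IV: μ=11.4, E[X²]=131.65.
E[X] = 0.2·8.9 + 0.6·7.5 + 0.1·5.6 + 0.1·11.4 = 7.98.
E[X²] = 0.2·88.11 + 0.6·59.1667 + 0.1·40.36 + 0.1·131.65 = 70.323.
Var(X) = E[X²] − (E[X])² = 70.323 − 63.6804 = 6.6426.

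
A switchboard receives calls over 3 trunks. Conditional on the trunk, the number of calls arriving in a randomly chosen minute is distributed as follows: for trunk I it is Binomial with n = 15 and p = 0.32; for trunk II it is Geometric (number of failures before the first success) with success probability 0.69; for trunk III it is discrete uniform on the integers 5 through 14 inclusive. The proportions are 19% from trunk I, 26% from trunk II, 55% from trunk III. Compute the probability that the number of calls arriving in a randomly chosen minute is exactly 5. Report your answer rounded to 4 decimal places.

0.0960

Conditional on each trunk, P(X = 5): I: 0.213007; II: 0.00197541; III: 0.1.
By total probability, P(X = 5) = 0.19·0.213007 + 0.26·0.00197541 + 0.55·0.1 = 0.095985.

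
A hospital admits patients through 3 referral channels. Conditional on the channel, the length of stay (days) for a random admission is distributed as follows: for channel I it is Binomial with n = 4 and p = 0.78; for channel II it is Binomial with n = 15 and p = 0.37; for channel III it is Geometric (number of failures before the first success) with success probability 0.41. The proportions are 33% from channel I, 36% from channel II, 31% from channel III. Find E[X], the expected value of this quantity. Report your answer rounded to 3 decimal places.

Component means — I: 3.12; II: 5.55; III: 1.43902.
E[X] = 0.33·3.12 + 0.36·5.55 + 0.31·1.43902 = 3.4737.

3.474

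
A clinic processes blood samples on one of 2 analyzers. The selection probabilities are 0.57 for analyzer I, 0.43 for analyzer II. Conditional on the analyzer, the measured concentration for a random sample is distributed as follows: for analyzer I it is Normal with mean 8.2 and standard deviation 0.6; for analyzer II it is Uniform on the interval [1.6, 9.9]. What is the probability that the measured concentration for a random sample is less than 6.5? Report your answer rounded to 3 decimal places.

0.255

Conditional on each analyzer, P(X < 6.5): I: 0.00230327; II: 0.590361.
By total probability, P(X < 6.5) = 0.57·0.00230327 + 0.43·0.590361 = 0.255168.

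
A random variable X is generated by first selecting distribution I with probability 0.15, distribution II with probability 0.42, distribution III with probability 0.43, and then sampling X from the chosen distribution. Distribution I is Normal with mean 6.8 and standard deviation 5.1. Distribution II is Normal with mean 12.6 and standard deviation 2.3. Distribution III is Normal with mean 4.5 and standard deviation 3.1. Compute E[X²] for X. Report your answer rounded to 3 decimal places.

92.578

For each component E[X²] = Var + (mean)², giving I: 72.25; II: 164.05; III: 29.86.
Overall E[X²] = 0.15·72.25 + 0.42·164.05 + 0.43·29.86 = 92.5783.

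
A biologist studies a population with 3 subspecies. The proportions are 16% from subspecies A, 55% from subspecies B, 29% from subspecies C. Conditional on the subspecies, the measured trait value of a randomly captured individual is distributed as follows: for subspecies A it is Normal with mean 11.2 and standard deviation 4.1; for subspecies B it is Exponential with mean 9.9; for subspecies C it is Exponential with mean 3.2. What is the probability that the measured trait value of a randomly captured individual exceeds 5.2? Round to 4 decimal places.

0.5309

Conditional on each subspecies, P(X > 5.2): A: 0.928323; B: 0.591406; C: 0.196912.
By total probability, P(X > 5.2) = 0.16·0.928323 + 0.55·0.591406 + 0.29·0.196912 = 0.530909.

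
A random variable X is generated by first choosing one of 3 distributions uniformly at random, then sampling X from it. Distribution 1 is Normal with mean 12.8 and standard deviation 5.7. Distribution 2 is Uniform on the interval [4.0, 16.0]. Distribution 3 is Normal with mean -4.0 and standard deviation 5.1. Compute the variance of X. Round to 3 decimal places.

77.509

Per component, 1: μ=12.8, E[X²]=196.33; 2: μ=10, E[X²]=112; 3: μ=-4, E[X²]=42.01.
E[X] = 0.333333·12.8 + 0.333333·10 + 0.333333·-4 = 6.26667.
E[X²] = 0.333333·196.33 + 0.333333·112 + 0.333333·42.01 = 116.78.
Var(X) = E[X²] − (E[X])² = 116.78 − 39.2711 = 77.5089.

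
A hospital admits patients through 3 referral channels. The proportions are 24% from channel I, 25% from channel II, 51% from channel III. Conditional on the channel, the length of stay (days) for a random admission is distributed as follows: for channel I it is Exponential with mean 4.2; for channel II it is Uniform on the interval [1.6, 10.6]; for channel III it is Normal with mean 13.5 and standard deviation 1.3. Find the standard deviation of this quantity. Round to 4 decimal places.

4.9566

Per component, I: μ=4.2, E[X²]=35.28; II: μ=6.1, E[X²]=43.96; III: μ=13.5, E[X²]=183.94.
E[X] = 0.24·4.2 + 0.25·6.1 + 0.51·13.5 = 9.418.
E[X²] = 0.24·35.28 + 0.25·43.96 + 0.51·183.94 = 113.267.
Var(X) = E[X²] − (E[X])² = 113.267 − 88.6987 = 24.5679.
SD(X) = √24.5679 = 4.9566.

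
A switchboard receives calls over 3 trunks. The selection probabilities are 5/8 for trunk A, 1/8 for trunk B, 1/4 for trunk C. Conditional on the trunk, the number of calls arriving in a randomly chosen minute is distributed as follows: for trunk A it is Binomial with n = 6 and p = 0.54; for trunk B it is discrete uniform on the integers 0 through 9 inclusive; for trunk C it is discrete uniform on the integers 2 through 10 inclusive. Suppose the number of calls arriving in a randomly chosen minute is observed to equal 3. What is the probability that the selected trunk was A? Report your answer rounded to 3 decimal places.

Likelihoods P(X=3 | ·): A: 0.306538; B: 0.1; C: 0.111111.
Posterior ∝ prior × likelihood. Numerator for A: 0.625·0.306538 = 0.191586.
Normalizing constant: 0.625·0.306538 + 0.125·0.1 + 0.25·0.111111 = 0.231864.
P(A | observation) = 0.191586 / 0.231864 = 0.826287.

0.826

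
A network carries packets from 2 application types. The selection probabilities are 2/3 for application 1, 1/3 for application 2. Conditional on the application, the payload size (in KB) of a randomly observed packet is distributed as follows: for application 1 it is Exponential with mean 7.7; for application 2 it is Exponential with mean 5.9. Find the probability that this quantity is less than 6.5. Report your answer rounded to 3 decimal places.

Conditional on each application, P(X < 6.5): 1: 0.57008; 2: 0.667693.
By total probability, P(X < 6.5) = 0.666667·0.57008 + 0.333333·0.667693 = 0.602617.

0.603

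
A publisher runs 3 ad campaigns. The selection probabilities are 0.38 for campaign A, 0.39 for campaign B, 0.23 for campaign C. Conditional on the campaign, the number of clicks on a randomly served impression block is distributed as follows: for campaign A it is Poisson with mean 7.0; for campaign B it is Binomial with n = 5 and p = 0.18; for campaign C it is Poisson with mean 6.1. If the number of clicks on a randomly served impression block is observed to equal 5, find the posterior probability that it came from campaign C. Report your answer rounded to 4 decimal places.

Likelihoods P(X=5 | ·): A: 0.127717; B: 0.000188957; C: 0.15786.
Posterior ∝ prior × likelihood. Numerator for C: 0.23·0.15786 = 0.0363078.
Normalizing constant: 0.38·0.127717 + 0.39·0.000188957 + 0.23·0.15786 = 0.0849138.
P(C | observation) = 0.0363078 / 0.0849138 = 0.427584.

0.4276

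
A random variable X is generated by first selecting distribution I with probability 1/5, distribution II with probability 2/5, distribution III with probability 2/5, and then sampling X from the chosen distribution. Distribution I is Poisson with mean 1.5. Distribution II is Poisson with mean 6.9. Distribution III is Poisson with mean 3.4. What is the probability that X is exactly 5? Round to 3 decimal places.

Conditional on each component, P(X = 5): I: 0.01412; II: 0.131351; III: 0.126361.
By total probability, P(X = 5) = 0.2·0.01412 + 0.4·0.131351 + 0.4·0.126361 = 0.105909.

0.106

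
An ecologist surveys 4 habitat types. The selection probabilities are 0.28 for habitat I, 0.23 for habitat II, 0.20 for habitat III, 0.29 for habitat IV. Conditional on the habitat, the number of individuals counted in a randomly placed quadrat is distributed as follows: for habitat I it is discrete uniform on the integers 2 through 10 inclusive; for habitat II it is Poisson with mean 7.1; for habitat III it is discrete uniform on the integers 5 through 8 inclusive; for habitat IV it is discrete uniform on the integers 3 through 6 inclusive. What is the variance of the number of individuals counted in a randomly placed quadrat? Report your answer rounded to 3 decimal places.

5.086

Per component, I: μ=6, E[X²]=42.6667; II: μ=7.1, E[X²]=57.51; III: μ=6.5, E[X²]=43.5; IV: μ=4.5, E[X²]=21.5.
E[X] = 0.28·6 + 0.23·7.1 + 0.2·6.5 + 0.29·4.5 = 5.918.
E[X²] = 0.28·42.6667 + 0.23·57.51 + 0.2·43.5 + 0.29·21.5 = 40.109.
Var(X) = E[X²] − (E[X])² = 40.109 − 35.0227 = 5.08624.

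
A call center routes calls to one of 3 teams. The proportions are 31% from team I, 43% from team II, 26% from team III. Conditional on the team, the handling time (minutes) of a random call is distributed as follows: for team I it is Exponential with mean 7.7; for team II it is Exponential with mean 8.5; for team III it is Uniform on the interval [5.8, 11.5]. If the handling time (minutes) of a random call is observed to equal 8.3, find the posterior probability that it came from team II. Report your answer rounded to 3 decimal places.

Likelihoods f(8.3 | ·): I: 0.0441951; II: 0.0443104; III: 0.175439.
Posterior ∝ prior × likelihood. Numerator for II: 0.43·0.0443104 = 0.0190535.
Normalizing constant: 0.31·0.0441951 + 0.43·0.0443104 + 0.26·0.175439 = 0.078368.
P(II | observation) = 0.0190535 / 0.078368 = 0.243128.

0.243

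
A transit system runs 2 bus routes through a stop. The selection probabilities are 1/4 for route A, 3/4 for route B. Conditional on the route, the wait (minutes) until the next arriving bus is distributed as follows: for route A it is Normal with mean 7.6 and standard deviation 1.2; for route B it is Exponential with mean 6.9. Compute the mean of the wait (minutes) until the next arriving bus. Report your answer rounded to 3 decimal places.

Component means — A: 7.6; B: 6.9.
E[X] = 0.25·7.6 + 0.75·6.9 = 7.075.

7.075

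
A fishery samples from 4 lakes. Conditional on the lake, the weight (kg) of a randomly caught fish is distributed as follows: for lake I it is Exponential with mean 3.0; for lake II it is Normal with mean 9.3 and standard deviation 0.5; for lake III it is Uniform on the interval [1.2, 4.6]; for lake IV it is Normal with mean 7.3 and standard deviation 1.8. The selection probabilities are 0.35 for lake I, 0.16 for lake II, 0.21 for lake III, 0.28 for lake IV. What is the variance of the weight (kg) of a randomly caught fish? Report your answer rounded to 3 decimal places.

11.029

Per component, I: μ=3, E[X²]=18; II: μ=9.3, E[X²]=86.74; III: μ=2.9, E[X²]=9.37333; IV: μ=7.3, E[X²]=56.53.
E[X] = 0.35·3 + 0.16·9.3 + 0.21·2.9 + 0.28·7.3 = 5.191.
E[X²] = 0.35·18 + 0.16·86.74 + 0.21·9.37333 + 0.28·56.53 = 37.9752.
Var(X) = E[X²] − (E[X])² = 37.9752 − 26.9465 = 11.0287.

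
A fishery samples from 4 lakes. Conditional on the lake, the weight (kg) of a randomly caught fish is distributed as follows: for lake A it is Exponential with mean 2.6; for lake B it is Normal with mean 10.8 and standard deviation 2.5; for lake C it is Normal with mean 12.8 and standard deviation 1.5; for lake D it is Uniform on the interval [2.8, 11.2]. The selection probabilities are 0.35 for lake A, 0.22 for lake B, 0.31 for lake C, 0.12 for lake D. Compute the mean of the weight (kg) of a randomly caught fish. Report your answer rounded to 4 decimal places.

Component means — A: 2.6; B: 10.8; C: 12.8; D: 7.
E[X] = 0.35·2.6 + 0.22·10.8 + 0.31·12.8 + 0.12·7 = 8.094.

8.0940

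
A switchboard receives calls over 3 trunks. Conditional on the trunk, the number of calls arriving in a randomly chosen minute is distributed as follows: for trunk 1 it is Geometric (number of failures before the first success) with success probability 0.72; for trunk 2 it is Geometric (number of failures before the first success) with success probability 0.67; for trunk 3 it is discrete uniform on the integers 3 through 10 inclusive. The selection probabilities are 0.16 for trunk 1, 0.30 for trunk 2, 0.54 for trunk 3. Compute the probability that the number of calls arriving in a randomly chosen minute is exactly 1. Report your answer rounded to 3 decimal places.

0.099

Conditional on each trunk, P(X = 1): 1: 0.2016; 2: 0.2211; 3: 0.
By total probability, P(X = 1) = 0.16·0.2016 + 0.3·0.2211 + 0.54·0 = 0.098586.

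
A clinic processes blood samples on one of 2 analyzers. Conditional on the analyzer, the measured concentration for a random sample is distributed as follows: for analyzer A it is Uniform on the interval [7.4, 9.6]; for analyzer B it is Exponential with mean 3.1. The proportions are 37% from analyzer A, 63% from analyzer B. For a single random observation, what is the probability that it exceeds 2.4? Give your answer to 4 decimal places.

Conditional on each analyzer, P(X > 2.4): A: 1; B: 0.461075.
By total probability, P(X > 2.4) = 0.37·1 + 0.63·0.461075 = 0.660478.

0.6605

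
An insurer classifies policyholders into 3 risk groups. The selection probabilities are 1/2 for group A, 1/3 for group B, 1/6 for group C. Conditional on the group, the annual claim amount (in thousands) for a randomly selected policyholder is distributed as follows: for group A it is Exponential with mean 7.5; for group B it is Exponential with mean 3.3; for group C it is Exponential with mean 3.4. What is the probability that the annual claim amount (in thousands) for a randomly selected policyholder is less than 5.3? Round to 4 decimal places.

Conditional on each group, P(X < 5.3): A: 0.506714; B: 0.799323; C: 0.789617.
By total probability, P(X < 5.3) = 0.5·0.506714 + 0.333333·0.799323 + 0.166667·0.789617 = 0.651401.

0.6514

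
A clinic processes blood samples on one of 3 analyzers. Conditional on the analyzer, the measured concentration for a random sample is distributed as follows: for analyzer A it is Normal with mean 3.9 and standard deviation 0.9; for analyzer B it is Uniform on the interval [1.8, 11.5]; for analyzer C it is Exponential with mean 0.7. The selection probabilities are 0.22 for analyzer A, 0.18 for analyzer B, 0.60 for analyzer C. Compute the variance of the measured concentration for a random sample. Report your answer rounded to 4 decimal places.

Per component, A: μ=3.9, E[X²]=16.02; B: μ=6.65, E[X²]=52.0633; C: μ=0.7, E[X²]=0.98.
E[X] = 0.22·3.9 + 0.18·6.65 + 0.6·0.7 = 2.475.
E[X²] = 0.22·16.02 + 0.18·52.0633 + 0.6·0.98 = 13.4838.
Var(X) = E[X²] − (E[X])² = 13.4838 − 6.12563 = 7.35817.

7.3582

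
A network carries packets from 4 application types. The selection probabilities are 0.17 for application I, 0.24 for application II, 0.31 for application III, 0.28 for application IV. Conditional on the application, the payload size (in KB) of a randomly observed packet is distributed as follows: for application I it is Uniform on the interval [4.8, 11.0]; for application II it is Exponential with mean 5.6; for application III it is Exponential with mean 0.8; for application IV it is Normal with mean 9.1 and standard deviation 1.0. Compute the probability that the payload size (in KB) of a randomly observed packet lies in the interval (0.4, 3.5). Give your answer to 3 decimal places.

Conditional on each application, P(0.4 < X < 3.5): I: 0; II: 0.395801; III: 0.593943; IV: 1.07176e-08.
By total probability, P(0.4 < X < 3.5) = 0.17·0 + 0.24·0.395801 + 0.31·0.593943 + 0.28·1.07176e-08 = 0.279115.

0.279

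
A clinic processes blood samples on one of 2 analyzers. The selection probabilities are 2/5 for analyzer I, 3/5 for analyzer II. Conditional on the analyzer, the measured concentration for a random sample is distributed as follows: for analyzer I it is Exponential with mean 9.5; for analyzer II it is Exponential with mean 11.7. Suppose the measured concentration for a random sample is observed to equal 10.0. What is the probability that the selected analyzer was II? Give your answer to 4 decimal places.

0.5975

Likelihoods f(10.0 | ·): I: 0.0367387; II: 0.0363599.
Posterior ∝ prior × likelihood. Numerator for II: 0.6·0.0363599 = 0.0218159.
Normalizing constant: 0.4·0.0367387 + 0.6·0.0363599 = 0.0365114.
P(II | observation) = 0.0218159 / 0.0365114 = 0.59751.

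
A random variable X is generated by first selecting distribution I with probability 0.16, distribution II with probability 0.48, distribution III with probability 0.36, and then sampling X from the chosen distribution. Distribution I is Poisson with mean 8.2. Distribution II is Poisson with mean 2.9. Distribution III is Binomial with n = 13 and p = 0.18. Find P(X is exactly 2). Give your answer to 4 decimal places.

0.2151

Conditional on each component, P(X = 2): I: 0.00923385; II: 0.231373; III: 0.284834.
By total probability, P(X = 2) = 0.16·0.00923385 + 0.48·0.231373 + 0.36·0.284834 = 0.215077.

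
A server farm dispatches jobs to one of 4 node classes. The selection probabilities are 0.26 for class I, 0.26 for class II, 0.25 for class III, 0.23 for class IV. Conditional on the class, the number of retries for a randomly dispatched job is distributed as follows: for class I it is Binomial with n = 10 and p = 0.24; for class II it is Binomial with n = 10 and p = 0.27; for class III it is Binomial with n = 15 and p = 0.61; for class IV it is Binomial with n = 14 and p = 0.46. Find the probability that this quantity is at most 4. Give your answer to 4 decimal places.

Conditional on each class, P(X ≤ 4): I: 0.933011; II: 0.896317; III: 0.00748551; IV: 0.148986.
By total probability, P(X ≤ 4) = 0.26·0.933011 + 0.26·0.896317 + 0.25·0.00748551 + 0.23·0.148986 = 0.511763.

0.5118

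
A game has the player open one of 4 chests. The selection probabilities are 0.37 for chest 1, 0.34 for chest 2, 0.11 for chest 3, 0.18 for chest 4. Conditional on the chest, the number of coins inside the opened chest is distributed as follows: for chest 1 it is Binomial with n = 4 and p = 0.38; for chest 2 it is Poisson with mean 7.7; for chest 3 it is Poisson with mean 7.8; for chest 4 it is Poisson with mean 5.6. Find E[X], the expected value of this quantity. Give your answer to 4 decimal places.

Component means — 1: 1.52; 2: 7.7; 3: 7.8; 4: 5.6.
E[X] = 0.37·1.52 + 0.34·7.7 + 0.11·7.8 + 0.18·5.6 = 5.0464.

5.0464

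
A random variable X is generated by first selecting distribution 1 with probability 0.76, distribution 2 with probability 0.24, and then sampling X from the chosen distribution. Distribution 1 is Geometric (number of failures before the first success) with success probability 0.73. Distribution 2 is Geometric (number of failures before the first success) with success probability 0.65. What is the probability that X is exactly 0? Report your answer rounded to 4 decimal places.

0.7108

Conditional on each component, P(X = 0): 1: 0.73; 2: 0.65.
By total probability, P(X = 0) = 0.76·0.73 + 0.24·0.65 = 0.7108.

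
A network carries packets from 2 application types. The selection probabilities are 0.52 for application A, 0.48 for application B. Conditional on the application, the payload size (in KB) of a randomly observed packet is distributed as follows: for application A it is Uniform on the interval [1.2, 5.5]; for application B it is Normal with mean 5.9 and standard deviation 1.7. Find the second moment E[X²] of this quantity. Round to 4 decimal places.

24.7329

For each component E[X²] = Var + (mean)², giving A: 12.7633; B: 37.7.
Overall E[X²] = 0.52·12.7633 + 0.48·37.7 = 24.7329.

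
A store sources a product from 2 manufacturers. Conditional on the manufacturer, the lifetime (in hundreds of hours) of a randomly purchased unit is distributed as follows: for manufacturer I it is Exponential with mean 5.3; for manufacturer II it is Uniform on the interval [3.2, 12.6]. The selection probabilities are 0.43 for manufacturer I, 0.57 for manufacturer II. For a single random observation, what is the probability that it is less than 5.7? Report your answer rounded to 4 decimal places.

Conditional on each manufacturer, P(X < 5.7): I: 0.658863; II: 0.265957.
By total probability, P(X < 5.7) = 0.43·0.658863 + 0.57·0.265957 = 0.434907.

0.4349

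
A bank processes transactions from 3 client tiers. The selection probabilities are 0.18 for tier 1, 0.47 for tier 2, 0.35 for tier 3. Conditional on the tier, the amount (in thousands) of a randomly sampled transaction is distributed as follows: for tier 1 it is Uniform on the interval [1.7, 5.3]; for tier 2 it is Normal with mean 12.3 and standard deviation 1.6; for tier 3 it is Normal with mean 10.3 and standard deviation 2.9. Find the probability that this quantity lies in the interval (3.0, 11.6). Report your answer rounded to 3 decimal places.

Conditional on each tier, P(3.0 < X < 11.6): 1: 0.638889; 2: 0.330874; 3: 0.667109.
By total probability, P(3.0 < X < 11.6) = 0.18·0.638889 + 0.47·0.330874 + 0.35·0.667109 = 0.503999.

0.504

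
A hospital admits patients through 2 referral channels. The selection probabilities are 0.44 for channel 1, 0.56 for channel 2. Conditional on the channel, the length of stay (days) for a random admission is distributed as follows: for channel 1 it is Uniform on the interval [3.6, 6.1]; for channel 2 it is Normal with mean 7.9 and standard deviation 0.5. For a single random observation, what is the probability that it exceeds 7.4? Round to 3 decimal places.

0.471

Conditional on each channel, P(X > 7.4): 1: 0; 2: 0.841345.
By total probability, P(X > 7.4) = 0.44·0 + 0.56·0.841345 = 0.471153.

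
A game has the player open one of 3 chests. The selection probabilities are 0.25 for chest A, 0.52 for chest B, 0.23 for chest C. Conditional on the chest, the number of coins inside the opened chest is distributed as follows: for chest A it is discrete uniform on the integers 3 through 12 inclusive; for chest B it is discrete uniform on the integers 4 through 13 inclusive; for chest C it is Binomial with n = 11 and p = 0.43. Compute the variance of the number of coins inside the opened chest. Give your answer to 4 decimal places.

Per component, A: μ=7.5, E[X²]=64.5; B: μ=8.5, E[X²]=80.5; C: μ=4.73, E[X²]=25.069.
E[X] = 0.25·7.5 + 0.52·8.5 + 0.23·4.73 = 7.3829.
E[X²] = 0.25·64.5 + 0.52·80.5 + 0.23·25.069 = 63.7509.
Var(X) = E[X²] − (E[X])² = 63.7509 − 54.5072 = 9.24366.

9.2437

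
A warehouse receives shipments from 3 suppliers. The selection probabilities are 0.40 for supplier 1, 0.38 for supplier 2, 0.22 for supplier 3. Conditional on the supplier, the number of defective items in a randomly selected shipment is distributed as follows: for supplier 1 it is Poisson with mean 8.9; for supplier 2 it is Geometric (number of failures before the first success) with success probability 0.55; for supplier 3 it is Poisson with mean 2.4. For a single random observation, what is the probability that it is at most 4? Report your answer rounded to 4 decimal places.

0.5953

Conditional on each supplier, P(X ≤ 4): 1: 0.0584325; 2: 0.981547; 3: 0.904131.
By total probability, P(X ≤ 4) = 0.4·0.0584325 + 0.38·0.981547 + 0.22·0.904131 = 0.59527.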